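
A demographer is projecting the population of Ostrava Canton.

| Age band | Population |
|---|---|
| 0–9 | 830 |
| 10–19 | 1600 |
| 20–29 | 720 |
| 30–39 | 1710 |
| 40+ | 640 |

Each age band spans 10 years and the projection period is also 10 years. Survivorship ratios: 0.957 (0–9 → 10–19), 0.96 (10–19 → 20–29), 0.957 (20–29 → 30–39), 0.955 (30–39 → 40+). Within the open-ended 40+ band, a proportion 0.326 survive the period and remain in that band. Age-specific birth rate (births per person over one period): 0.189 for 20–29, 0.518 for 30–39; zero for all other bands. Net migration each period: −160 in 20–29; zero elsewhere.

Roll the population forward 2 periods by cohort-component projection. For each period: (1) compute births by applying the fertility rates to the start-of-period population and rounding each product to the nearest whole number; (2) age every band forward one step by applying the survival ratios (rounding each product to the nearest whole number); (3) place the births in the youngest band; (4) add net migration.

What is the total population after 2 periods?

Call the groups 1 to 5, youngest first.
— Period 1 —
Births: 720 * 0.189 = 136 ; 1710 * 0.518 = 886 — total 1022
Group 2: 830 * 0.957 = 794
Group 3: 1600 * 0.96 = 1536
Group 4: 720 * 0.957 = 689
Group 5: 1710 * 0.955 + 640 * 0.326 = 1633 + 209 = 1842
Net migration: Group 3 − 160 → 1376
Giving 1022 / 794 / 1376 / 689 / 1842.
— Period 2 —
Births: 1376 * 0.189 = 260 ; 689 * 0.518 = 357 — total 617
Group 2: 1022 * 0.957 = 978
Group 3: 794 * 0.96 = 762
Group 4: 1376 * 0.957 = 1317
Group 5: 689 * 0.955 + 1842 * 0.326 = 658 + 600 = 1258
Net migration: Group 3 − 160 → 602
Giving 617 / 978 / 602 / 1317 / 1258.
Total after period 2: 617 + 978 + 602 + 1317 + 1258 = 4772

4772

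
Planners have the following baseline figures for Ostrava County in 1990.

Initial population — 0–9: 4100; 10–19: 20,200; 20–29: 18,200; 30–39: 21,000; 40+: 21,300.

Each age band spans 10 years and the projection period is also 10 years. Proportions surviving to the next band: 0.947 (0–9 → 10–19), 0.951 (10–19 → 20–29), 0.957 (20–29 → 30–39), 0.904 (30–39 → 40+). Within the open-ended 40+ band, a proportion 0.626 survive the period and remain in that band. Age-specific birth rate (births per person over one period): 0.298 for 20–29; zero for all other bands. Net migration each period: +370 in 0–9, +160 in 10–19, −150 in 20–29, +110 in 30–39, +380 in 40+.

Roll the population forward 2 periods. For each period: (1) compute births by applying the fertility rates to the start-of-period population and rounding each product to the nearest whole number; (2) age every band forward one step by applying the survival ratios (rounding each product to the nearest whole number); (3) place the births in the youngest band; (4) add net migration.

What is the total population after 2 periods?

After projecting period 1:
Births: 18200 * 0.298 = 5424
10–19: 4100 * 0.947 = 3883
20–29: 20200 * 0.951 = 19210
30–39: 18200 * 0.957 = 17417
40+: 21000 * 0.904 + 21300 * 0.626 = 18984 + 13334 = 32318
Net migration: 0–9 + 370 → 5794; 10–19 + 160 → 4043; 20–29 − 150 → 19060; 30–39 + 110 → 17527; 40+ + 380 → 32698
Population now: 0–9=5794, 10–19=4043, 20–29=19060, 30–39=17527, 40+=32698
After projecting period 2:
Births: 19060 * 0.298 = 5680
10–19: 5794 * 0.947 = 5487
20–29: 4043 * 0.951 = 3845
30–39: 19060 * 0.957 = 18240
40+: 17527 * 0.904 + 32698 * 0.626 = 15844 + 20469 = 36313
Net migration: 0–9 + 370 → 6050; 10–19 + 160 → 5647; 20–29 − 150 → 3695; 30–39 + 110 → 18350; 40+ + 380 → 36693
Population now: 0–9=6050, 10–19=5647, 20–29=3695, 30–39=18350, 40+=36693
Total after period 2: 6050 + 5647 + 3695 + 18350 + 36693 = 70435

70435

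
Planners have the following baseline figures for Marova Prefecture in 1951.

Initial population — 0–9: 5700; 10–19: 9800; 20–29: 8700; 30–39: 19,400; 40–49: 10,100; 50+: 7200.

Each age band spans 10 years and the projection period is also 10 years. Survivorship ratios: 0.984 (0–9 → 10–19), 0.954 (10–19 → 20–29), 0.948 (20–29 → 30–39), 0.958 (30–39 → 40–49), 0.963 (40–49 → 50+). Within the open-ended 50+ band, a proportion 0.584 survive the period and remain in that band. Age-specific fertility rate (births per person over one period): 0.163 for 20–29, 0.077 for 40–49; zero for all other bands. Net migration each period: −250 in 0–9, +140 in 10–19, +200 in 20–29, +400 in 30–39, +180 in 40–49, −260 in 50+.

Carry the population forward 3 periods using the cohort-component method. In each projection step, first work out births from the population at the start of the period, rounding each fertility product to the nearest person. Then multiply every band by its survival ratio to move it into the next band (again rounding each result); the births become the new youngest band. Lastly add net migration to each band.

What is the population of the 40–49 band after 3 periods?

Numbering the groups 1..6 from youngest to oldest:
— Period 1 —
Births: 8700 * 0.163 = 1418 ; 10100 * 0.077 = 778 ⇒ total 2196
Group 2: 5700 * 0.984 = 5609
Group 3: 9800 * 0.954 = 9349
Group 4: 8700 * 0.948 = 8248
Group 5: 19400 * 0.958 = 18585
Group 6: 10100 * 0.963 + 7200 * 0.584 = 9726 + 4205 = 13931
Net migration: Group 1 − 250 → 1946; Group 2 + 140 → 5749; Group 3 + 200 → 9549; Group 4 + 400 → 8648; Group 5 + 180 → 18765; Group 6 − 260 → 13671
Population now: 0–9=1946, 10–19=5749, 20–29=9549, 30–39=8648, 40–49=18765, 50+=13671
— Period 2 —
Births: 9549 * 0.163 = 1556 ; 18765 * 0.077 = 1445 ⇒ total 3001
Group 2: 1946 * 0.984 = 1915
Group 3: 5749 * 0.954 = 5485
Group 4: 9549 * 0.948 = 9052
Group 5: 8648 * 0.958 = 8285
Group 6: 18765 * 0.963 + 13671 * 0.584 = 18071 + 7984 = 26055
Net migration: Group 1 − 250 → 2751; Group 2 + 140 → 2055; Group 3 + 200 → 5685; Group 4 + 400 → 9452; Group 5 + 180 → 8465; Group 6 − 260 → 25795
Population now: 0–9=2751, 10–19=2055, 20–29=5685, 30–39=9452, 40–49=8465, 50+=25795
— Period 3 —
Births: 5685 * 0.163 = 927 ; 8465 * 0.077 = 652 ⇒ total 1579
Group 2: 2751 * 0.984 = 2707
Group 3: 2055 * 0.954 = 1960
Group 4: 5685 * 0.948 = 5389
Group 5: 9452 * 0.958 = 9055
Group 6: 8465 * 0.963 + 25795 * 0.584 = 8152 + 15064 = 23216
Net migration: Group 1 − 250 → 1329; Group 2 + 140 → 2847; Group 3 + 200 → 2160; Group 4 + 400 → 5789; Group 5 + 180 → 9235; Group 6 − 260 → 22956
Population now: 0–9=1329, 10–19=2847, 20–29=2160, 30–39=5789, 40–49=9235, 50+=22956

9235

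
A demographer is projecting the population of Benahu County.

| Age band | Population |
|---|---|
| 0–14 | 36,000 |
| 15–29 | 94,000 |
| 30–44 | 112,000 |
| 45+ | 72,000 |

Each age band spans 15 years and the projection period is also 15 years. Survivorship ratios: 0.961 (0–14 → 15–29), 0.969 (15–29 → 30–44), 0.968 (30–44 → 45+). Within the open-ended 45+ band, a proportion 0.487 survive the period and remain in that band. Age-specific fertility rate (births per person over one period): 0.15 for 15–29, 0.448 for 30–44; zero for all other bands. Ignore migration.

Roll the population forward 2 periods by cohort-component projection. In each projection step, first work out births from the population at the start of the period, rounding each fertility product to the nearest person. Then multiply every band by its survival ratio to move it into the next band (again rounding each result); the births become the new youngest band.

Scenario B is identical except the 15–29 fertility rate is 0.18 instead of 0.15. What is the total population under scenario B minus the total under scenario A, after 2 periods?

3748

After projecting period 1:
Births: 94000 × 0.15 = 14100 ; 112000 × 0.448 = 50176 → 64276
15–29: 36000 × 0.961 = 34596
30–44: 94000 × 0.969 = 91086
45+: 112000 × 0.968 + 72000 × 0.487 = 108416 + 35064 = 143480
Giving 64276 / 34596 / 91086 / 143480.
After projecting period 2:
Births: 34596 × 0.15 = 5189 ; 91086 × 0.448 = 40807 → 45996
15–29: 64276 × 0.961 = 61769
30–44: 34596 × 0.969 = 33524
45+: 91086 × 0.968 + 143480 × 0.487 = 88171 + 69875 = 158046
Giving 45996 / 61769 / 33524 / 158046.
Scenario A total after 2 periods: 299335
Scenario B projection —
After projecting period 1:
Births: 94000 × 0.18 = 16920 ; 112000 × 0.448 = 50176 → 67096
15–29: 36000 × 0.961 = 34596
30–44: 94000 × 0.969 = 91086
45+: 112000 × 0.968 + 72000 × 0.487 = 108416 + 35064 = 143480
Giving 67096 / 34596 / 91086 / 143480.
After projecting period 2:
Births: 34596 × 0.18 = 6227 ; 91086 × 0.448 = 40807 → 47034
15–29: 67096 × 0.961 = 64479
30–44: 34596 × 0.969 = 33524
45+: 91086 × 0.968 + 143480 × 0.487 = 88171 + 69875 = 158046
Giving 47034 / 64479 / 33524 / 158046.
Scenario B total after 2 periods: 303083
Difference B − A = 303083 − 299335 = 3748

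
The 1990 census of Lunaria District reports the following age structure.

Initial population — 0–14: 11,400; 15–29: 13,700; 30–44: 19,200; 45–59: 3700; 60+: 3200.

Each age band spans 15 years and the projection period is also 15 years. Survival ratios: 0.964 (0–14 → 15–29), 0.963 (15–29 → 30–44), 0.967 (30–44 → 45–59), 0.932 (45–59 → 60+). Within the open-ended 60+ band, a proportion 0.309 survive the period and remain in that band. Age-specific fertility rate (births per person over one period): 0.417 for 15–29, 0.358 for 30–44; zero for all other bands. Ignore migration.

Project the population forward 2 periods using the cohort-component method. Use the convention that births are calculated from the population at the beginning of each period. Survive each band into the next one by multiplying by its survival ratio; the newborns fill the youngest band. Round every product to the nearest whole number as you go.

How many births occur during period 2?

9306

Numbering the groups 1..5 from youngest to oldest:
— Period 1 —
Births: 13700 × 0.417 = 5713, 19200 × 0.358 = 6874 → 12587
Group 2: 11400 × 0.964 = 10990
Group 3: 13700 × 0.963 = 13193
Group 4: 19200 × 0.967 = 18566
Group 5: 3700 × 0.932 + 3200 × 0.309 = 3448 + 989 = 4437
Population now: 0–14=12587, 15–29=10990, 30–44=13193, 45–59=18566, 60+=4437
— Period 2 —
Births: 10990 × 0.417 = 4583, 13193 × 0.358 = 4723 → 9306
Group 2: 12587 × 0.964 = 12134
Group 3: 10990 × 0.963 = 10583
Group 4: 13193 × 0.967 = 12758
Group 5: 18566 × 0.932 + 4437 × 0.309 = 17304 + 1371 = 18675
Population now: 0–14=9306, 15–29=12134, 30–44=10583, 45–59=12758, 60+=18675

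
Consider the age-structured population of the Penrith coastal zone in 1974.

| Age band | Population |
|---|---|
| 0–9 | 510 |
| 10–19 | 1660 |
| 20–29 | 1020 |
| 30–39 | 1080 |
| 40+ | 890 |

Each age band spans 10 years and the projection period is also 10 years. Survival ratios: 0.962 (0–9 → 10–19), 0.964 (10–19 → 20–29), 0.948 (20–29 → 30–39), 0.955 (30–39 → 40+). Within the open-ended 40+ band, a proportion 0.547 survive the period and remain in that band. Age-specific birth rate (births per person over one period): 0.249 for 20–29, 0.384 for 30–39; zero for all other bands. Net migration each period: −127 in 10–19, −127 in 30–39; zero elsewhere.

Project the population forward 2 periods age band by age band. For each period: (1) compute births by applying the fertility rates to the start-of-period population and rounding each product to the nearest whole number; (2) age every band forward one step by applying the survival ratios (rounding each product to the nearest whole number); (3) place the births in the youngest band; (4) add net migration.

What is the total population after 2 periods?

(Bands numbered youngest = 1 to oldest = 5.)
Period 1:
Births: 1020 × 0.249 = 254, 1080 × 0.384 = 415 → total 669
Band 2: 510 × 0.962 = 491
Band 3: 1660 × 0.964 = 1600
Band 4: 1020 × 0.948 = 967
Band 5: 1080 × 0.955 + 890 × 0.547 = 1031 + 487 = 1518
Net migration: Band 2 − 127 → 364; Band 4 − 127 → 840
→ [669, 364, 1600, 840, 1518]
Period 2:
Births: 1600 × 0.249 = 398, 840 × 0.384 = 323 → total 721
Band 2: 669 × 0.962 = 644
Band 3: 364 × 0.964 = 351
Band 4: 1600 × 0.948 = 1517
Band 5: 840 × 0.955 + 1518 × 0.547 = 802 + 830 = 1632
Net migration: Band 2 − 127 → 517; Band 4 − 127 → 1390
→ [721, 517, 351, 1390, 1632]
Total after period 2: 721 + 517 + 351 + 1390 + 1632 = 4611

4611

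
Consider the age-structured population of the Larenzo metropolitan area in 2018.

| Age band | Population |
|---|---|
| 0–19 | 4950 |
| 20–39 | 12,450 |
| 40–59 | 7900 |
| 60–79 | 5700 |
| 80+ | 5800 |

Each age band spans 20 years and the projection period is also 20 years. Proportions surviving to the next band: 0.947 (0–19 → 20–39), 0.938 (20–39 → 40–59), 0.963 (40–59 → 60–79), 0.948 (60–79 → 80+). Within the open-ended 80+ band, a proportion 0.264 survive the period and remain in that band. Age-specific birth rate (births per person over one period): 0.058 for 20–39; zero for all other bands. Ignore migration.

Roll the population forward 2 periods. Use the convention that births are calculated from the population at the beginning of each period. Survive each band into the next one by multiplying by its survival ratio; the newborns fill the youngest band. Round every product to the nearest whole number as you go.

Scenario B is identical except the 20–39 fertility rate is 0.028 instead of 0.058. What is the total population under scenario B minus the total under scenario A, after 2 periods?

Numbering the bands 1..5 from youngest to oldest:
Period 1:
Births: 12450 × 0.058 = 722
Band 2: 4950 × 0.947 = 4688
Band 3: 12450 × 0.938 = 11678
Band 4: 7900 × 0.963 = 7608
Band 5: 5700 × 0.948 + 5800 × 0.264 = 5404 + 1531 = 6935
→ [722, 4688, 11678, 7608, 6935]
Period 2:
Births: 4688 × 0.058 = 272
Band 2: 722 × 0.947 = 684
Band 3: 4688 × 0.938 = 4397
Band 4: 11678 × 0.963 = 11246
Band 5: 7608 × 0.948 + 6935 × 0.264 = 7212 + 1831 = 9043
→ [272, 684, 4397, 11246, 9043]
Scenario A total after 2 periods: 25642
Scenario B projection —
Period 1:
Births: 12450 × 0.028 = 349
Band 2: 4950 × 0.947 = 4688
Band 3: 12450 × 0.938 = 11678
Band 4: 7900 × 0.963 = 7608
Band 5: 5700 × 0.948 + 5800 × 0.264 = 5404 + 1531 = 6935
→ [349, 4688, 11678, 7608, 6935]
Period 2:
Births: 4688 × 0.028 = 131
Band 2: 349 × 0.947 = 331
Band 3: 4688 × 0.938 = 4397
Band 4: 11678 × 0.963 = 11246
Band 5: 7608 × 0.948 + 6935 × 0.264 = 7212 + 1831 = 9043
→ [131, 331, 4397, 11246, 9043]
Scenario B total after 2 periods: 25148
Difference B − A = 25148 − 25642 = -494

-494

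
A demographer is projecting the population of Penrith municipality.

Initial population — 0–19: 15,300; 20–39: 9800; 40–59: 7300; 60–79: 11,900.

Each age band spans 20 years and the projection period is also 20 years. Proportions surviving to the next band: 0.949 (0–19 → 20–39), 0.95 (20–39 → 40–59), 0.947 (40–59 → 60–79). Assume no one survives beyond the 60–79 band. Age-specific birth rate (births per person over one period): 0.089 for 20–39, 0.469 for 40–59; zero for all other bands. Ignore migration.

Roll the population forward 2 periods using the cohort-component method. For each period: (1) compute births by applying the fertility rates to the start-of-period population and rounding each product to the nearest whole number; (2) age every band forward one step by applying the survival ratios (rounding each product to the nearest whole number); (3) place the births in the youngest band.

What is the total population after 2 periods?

32346

After projecting period 1:
Births: 9800 × 0.089 = 872  |  7300 × 0.469 = 3424 ⇒ total 4296
20–39: 15300 × 0.949 = 14520
40–59: 9800 × 0.95 = 9310
60–79: 7300 × 0.947 = 6913
End of period: [4296, 14520, 9310, 6913]
After projecting period 2:
Births: 14520 × 0.089 = 1292  |  9310 × 0.469 = 4366 ⇒ total 5658
20–39: 4296 × 0.949 = 4077
40–59: 14520 × 0.95 = 13794
60–79: 9310 × 0.947 = 8817
End of period: [5658, 4077, 13794, 8817]
Total after period 2: 5658 + 4077 + 13794 + 8817 = 32346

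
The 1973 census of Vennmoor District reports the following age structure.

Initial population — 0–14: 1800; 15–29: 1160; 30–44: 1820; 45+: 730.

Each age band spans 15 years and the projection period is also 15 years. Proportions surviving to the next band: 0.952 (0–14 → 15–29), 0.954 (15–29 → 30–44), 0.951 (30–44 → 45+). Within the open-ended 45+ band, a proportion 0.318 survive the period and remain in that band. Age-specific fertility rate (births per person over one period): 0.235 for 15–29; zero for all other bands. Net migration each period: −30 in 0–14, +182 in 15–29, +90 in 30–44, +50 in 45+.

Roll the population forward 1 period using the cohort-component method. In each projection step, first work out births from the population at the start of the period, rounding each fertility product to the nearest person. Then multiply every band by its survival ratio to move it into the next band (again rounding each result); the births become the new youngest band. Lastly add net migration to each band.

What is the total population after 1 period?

Period 1:
Births: 1160 × 0.235 = 273
15–29: 1800 × 0.952 = 1714
30–44: 1160 × 0.954 = 1107
45+: 1820 × 0.951 + 730 × 0.318 = 1731 + 232 = 1963
Net migration: 0–14 − 30 → 243; 15–29 + 182 → 1896; 30–44 + 90 → 1197; 45+ + 50 → 2013
End of period: [243, 1896, 1197, 2013]
Total after period 1: 243 + 1896 + 1197 + 2013 = 5349

5349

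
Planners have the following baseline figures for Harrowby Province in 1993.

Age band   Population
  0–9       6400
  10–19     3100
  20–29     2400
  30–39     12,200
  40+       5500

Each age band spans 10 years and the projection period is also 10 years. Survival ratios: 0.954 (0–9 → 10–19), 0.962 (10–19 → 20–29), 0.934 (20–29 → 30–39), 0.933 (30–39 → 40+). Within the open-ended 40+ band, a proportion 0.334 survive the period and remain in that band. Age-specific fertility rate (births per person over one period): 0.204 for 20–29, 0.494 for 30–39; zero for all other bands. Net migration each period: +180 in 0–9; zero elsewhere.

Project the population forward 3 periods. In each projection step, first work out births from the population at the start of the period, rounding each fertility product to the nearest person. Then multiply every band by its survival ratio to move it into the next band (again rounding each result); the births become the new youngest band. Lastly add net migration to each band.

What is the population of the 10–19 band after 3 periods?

1809

— Period 1 —
Births: 2400 × 0.204 = 490  |  12200 × 0.494 = 6027 ⇒ total 6517
10–19: 6400 × 0.954 = 6106
20–29: 3100 × 0.962 = 2982
30–39: 2400 × 0.934 = 2242
40+: 12200 × 0.933 + 5500 × 0.334 = 11383 + 1837 = 13220
Net migration: 0–9 + 180 → 6697
Population now: 0–9=6697, 10–19=6106, 20–29=2982, 30–39=2242, 40+=13220
— Period 2 —
Births: 2982 × 0.204 = 608  |  2242 × 0.494 = 1108 ⇒ total 1716
10–19: 6697 × 0.954 = 6389
20–29: 6106 × 0.962 = 5874
30–39: 2982 × 0.934 = 2785
40+: 2242 × 0.933 + 13220 × 0.334 = 2092 + 4415 = 6507
Net migration: 0–9 + 180 → 1896
Population now: 0–9=1896, 10–19=6389, 20–29=5874, 30–39=2785, 40+=6507
— Period 3 —
Births: 5874 × 0.204 = 1198  |  2785 × 0.494 = 1376 ⇒ total 2574
10–19: 1896 × 0.954 = 1809
20–29: 6389 × 0.962 = 6146
30–39: 5874 × 0.934 = 5486
40+: 2785 × 0.933 + 6507 × 0.334 = 2598 + 2173 = 4771
Net migration: 0–9 + 180 → 2754
Population now: 0–9=2754, 10–19=1809, 20–29=6146, 30–39=5486, 40+=4771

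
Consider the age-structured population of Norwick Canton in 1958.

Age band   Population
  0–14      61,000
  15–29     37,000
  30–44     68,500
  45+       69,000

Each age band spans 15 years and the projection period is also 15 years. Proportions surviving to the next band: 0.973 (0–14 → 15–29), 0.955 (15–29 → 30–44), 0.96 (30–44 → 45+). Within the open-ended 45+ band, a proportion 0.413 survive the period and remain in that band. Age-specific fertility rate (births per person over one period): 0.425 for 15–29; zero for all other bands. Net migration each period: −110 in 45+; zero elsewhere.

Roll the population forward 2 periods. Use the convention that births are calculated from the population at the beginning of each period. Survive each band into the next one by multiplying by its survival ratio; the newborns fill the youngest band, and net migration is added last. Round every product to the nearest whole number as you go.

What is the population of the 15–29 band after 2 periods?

— Period 1 —
Births: 37000 * 0.425 = 15725
15–29: 61000 * 0.973 = 59353
30–44: 37000 * 0.955 = 35335
45+: 68500 * 0.96 + 69000 * 0.413 = 65760 + 28497 = 94257
Net migration: 45+ − 110 → 94147
Population now: 0–14=15725, 15–29=59353, 30–44=35335, 45+=94147
— Period 2 —
Births: 59353 * 0.425 = 25225
15–29: 15725 * 0.973 = 15300
30–44: 59353 * 0.955 = 56682
45+: 35335 * 0.96 + 94147 * 0.413 = 33922 + 38883 = 72805
Net migration: 45+ − 110 → 72695
Population now: 0–14=25225, 15–29=15300, 30–44=56682, 45+=72695

15300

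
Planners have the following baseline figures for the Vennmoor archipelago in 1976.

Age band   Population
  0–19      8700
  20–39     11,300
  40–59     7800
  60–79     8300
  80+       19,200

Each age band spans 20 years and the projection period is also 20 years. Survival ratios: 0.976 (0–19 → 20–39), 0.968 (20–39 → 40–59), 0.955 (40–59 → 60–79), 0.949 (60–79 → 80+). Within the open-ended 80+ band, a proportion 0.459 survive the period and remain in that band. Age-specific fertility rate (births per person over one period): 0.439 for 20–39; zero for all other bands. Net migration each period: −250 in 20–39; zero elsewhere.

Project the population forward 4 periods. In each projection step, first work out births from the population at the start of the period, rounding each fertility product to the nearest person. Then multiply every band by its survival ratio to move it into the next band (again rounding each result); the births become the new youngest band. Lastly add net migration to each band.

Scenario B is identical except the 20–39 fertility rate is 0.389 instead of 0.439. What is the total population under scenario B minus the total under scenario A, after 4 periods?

Numbering the groups 1..5 from youngest to oldest:
— Period 1 —
Births: 11300 * 0.439 = 4961
Group 2: 8700 * 0.976 = 8491
Group 3: 11300 * 0.968 = 10938
Group 4: 7800 * 0.955 = 7449
Group 5: 8300 * 0.949 + 19200 * 0.459 = 7877 + 8813 = 16690
Net migration: Group 2 − 250 → 8241
Giving 4961 / 8241 / 10938 / 7449 / 16690.
— Period 2 —
Births: 8241 * 0.439 = 3618
Group 2: 4961 * 0.976 = 4842
Group 3: 8241 * 0.968 = 7977
Group 4: 10938 * 0.955 = 10446
Group 5: 7449 * 0.949 + 16690 * 0.459 = 7069 + 7661 = 14730
Net migration: Group 2 − 250 → 4592
Giving 3618 / 4592 / 7977 / 10446 / 14730.
— Period 3 —
Births: 4592 * 0.439 = 2016
Group 2: 3618 * 0.976 = 3531
Group 3: 4592 * 0.968 = 4445
Group 4: 7977 * 0.955 = 7618
Group 5: 10446 * 0.949 + 14730 * 0.459 = 9913 + 6761 = 16674
Net migration: Group 2 − 250 → 3281
Giving 2016 / 3281 / 4445 / 7618 / 16674.
— Period 4 —
Births: 3281 * 0.439 = 1440
Group 2: 2016 * 0.976 = 1968
Group 3: 3281 * 0.968 = 3176
Group 4: 4445 * 0.955 = 4245
Group 5: 7618 * 0.949 + 16674 * 0.459 = 7229 + 7653 = 14882
Net migration: Group 2 − 250 → 1718
Giving 1440 / 1718 / 3176 / 4245 / 14882.
Scenario A total after 4 periods: 25461
Scenario B projection —
— Period 1 —
Births: 11300 * 0.389 = 4396
Group 2: 8700 * 0.976 = 8491
Group 3: 11300 * 0.968 = 10938
Group 4: 7800 * 0.955 = 7449
Group 5: 8300 * 0.949 + 19200 * 0.459 = 7877 + 8813 = 16690
Net migration: Group 2 − 250 → 8241
Giving 4396 / 8241 / 10938 / 7449 / 16690.
— Period 2 —
Births: 8241 * 0.389 = 3206
Group 2: 4396 * 0.976 = 4290
Group 3: 8241 * 0.968 = 7977
Group 4: 10938 * 0.955 = 10446
Group 5: 7449 * 0.949 + 16690 * 0.459 = 7069 + 7661 = 14730
Net migration: Group 2 − 250 → 4040
Giving 3206 / 4040 / 7977 / 10446 / 14730.
— Period 3 —
Births: 4040 * 0.389 = 1572
Group 2: 3206 * 0.976 = 3129
Group 3: 4040 * 0.968 = 3911
Group 4: 7977 * 0.955 = 7618
Group 5: 10446 * 0.949 + 14730 * 0.459 = 9913 + 6761 = 16674
Net migration: Group 2 − 250 → 2879
Giving 1572 / 2879 / 3911 / 7618 / 16674.
— Period 4 —
Births: 2879 * 0.389 = 1120
Group 2: 1572 * 0.976 = 1534
Group 3: 2879 * 0.968 = 2787
Group 4: 3911 * 0.955 = 3735
Group 5: 7618 * 0.949 + 16674 * 0.459 = 7229 + 7653 = 14882
Net migration: Group 2 − 250 → 1284
Giving 1120 / 1284 / 2787 / 3735 / 14882.
Scenario B total after 4 periods: 23808
Difference B − A = 23808 − 25461 = -1653

-1653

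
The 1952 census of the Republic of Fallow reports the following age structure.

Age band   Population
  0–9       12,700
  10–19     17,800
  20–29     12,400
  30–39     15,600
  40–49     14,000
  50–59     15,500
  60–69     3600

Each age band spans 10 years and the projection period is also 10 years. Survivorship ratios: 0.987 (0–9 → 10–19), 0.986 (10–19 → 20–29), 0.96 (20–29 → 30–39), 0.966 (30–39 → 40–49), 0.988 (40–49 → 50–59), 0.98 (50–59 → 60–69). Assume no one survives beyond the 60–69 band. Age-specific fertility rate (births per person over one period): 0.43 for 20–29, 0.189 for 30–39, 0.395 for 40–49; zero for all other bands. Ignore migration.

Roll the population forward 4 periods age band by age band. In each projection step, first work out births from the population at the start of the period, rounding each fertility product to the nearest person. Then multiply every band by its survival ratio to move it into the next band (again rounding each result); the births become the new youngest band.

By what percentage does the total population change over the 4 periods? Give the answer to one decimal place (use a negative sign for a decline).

2.9

Period 1.
Births: 12400 × 0.43 = 5332, 15600 × 0.189 = 2948, 14000 × 0.395 = 5530 ⇒ total 13810
10–19: 12700 × 0.987 = 12535
20–29: 17800 × 0.986 = 17551
30–39: 12400 × 0.96 = 11904
40–49: 15600 × 0.966 = 15070
50–59: 14000 × 0.988 = 13832
60–69: 15500 × 0.98 = 15190
Population now: 0–9=13810, 10–19=12535, 20–29=17551, 30–39=11904, 40–49=15070, 50–59=13832, 60–69=15190
Period 2.
Births: 17551 × 0.43 = 7547, 11904 × 0.189 = 2250, 15070 × 0.395 = 5953 ⇒ total 15750
10–19: 13810 × 0.987 = 13630
20–29: 12535 × 0.986 = 12360
30–39: 17551 × 0.96 = 16849
40–49: 11904 × 0.966 = 11499
50–59: 15070 × 0.988 = 14889
60–69: 13832 × 0.98 = 13555
Population now: 0–9=15750, 10–19=13630, 20–29=12360, 30–39=16849, 40–49=11499, 50–59=14889, 60–69=13555
Period 3.
Births: 12360 × 0.43 = 5315, 16849 × 0.189 = 3184, 11499 × 0.395 = 4542 ⇒ total 13041
10–19: 15750 × 0.987 = 15545
20–29: 13630 × 0.986 = 13439
30–39: 12360 × 0.96 = 11866
40–49: 16849 × 0.966 = 16276
50–59: 11499 × 0.988 = 11361
60–69: 14889 × 0.98 = 14591
Population now: 0–9=13041, 10–19=15545, 20–29=13439, 30–39=11866, 40–49=16276, 50–59=11361, 60–69=14591
Period 4.
Births: 13439 × 0.43 = 5779, 11866 × 0.189 = 2243, 16276 × 0.395 = 6429 ⇒ total 14451
10–19: 13041 × 0.987 = 12871
20–29: 15545 × 0.986 = 15327
30–39: 13439 × 0.96 = 12901
40–49: 11866 × 0.966 = 11463
50–59: 16276 × 0.988 = 16081
60–69: 11361 × 0.98 = 11134
Population now: 0–9=14451, 10–19=12871, 20–29=15327, 30–39=12901, 40–49=11463, 50–59=16081, 60–69=11134
Total: 91600 → 94228; change = 2628; percentage change = 2.9%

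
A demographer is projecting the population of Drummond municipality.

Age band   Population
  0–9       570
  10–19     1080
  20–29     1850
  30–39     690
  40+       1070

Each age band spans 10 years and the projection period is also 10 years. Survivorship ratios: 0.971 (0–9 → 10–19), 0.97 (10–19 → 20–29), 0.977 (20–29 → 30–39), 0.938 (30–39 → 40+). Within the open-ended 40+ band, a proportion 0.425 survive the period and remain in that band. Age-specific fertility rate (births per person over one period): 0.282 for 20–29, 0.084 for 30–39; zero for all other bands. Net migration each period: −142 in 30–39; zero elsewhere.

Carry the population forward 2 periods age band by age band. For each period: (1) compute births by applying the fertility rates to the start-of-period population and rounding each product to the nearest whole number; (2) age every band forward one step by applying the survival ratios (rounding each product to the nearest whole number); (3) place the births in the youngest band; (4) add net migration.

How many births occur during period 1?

580

Numbering the groups 1..5 from youngest to oldest:
After projecting period 1:
Births: 1850 × 0.282 = 522 ; 690 × 0.084 = 58 → 580
Group 2: 570 × 0.971 = 553
Group 3: 1080 × 0.97 = 1048
Group 4: 1850 × 0.977 = 1807
Group 5: 690 × 0.938 + 1070 × 0.425 = 647 + 455 = 1102
Net migration: Group 4 − 142 → 1665
End of period: [580, 553, 1048, 1665, 1102]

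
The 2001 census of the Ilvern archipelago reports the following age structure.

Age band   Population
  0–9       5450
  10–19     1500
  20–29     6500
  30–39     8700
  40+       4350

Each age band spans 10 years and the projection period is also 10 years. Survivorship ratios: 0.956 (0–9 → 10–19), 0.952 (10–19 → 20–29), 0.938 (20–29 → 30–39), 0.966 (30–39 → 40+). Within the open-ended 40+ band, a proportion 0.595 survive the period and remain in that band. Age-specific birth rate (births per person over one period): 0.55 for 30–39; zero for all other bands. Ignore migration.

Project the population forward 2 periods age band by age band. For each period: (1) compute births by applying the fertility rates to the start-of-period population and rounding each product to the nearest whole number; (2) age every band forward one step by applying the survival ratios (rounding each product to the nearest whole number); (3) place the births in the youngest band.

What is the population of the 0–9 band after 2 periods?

Period 1:
Births: 8700 * 0.55 = 4785
10–19: 5450 * 0.956 = 5210
20–29: 1500 * 0.952 = 1428
30–39: 6500 * 0.938 = 6097
40+: 8700 * 0.966 + 4350 * 0.595 = 8404 + 2588 = 10992
Population now: 0–9=4785, 10–19=5210, 20–29=1428, 30–39=6097, 40+=10992
Period 2:
Births: 6097 * 0.55 = 3353
10–19: 4785 * 0.956 = 4574
20–29: 5210 * 0.952 = 4960
30–39: 1428 * 0.938 = 1339
40+: 6097 * 0.966 + 10992 * 0.595 = 5890 + 6540 = 12430
Population now: 0–9=3353, 10–19=4574, 20–29=4960, 30–39=1339, 40+=12430

3353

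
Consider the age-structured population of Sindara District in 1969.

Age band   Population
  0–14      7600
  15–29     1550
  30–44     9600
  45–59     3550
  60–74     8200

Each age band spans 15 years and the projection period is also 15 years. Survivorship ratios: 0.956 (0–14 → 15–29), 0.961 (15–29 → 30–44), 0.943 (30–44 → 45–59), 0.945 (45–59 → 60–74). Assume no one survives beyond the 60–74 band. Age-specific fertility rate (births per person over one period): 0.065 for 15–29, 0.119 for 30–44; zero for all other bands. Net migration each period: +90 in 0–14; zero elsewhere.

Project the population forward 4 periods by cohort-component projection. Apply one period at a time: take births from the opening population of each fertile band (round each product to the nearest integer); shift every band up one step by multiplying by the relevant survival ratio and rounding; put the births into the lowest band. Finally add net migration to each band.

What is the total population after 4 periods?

Period 1:
Births: 1550 × 0.065 = 101, 9600 × 0.119 = 1142 — total 1243
15–29: 7600 × 0.956 = 7266
30–44: 1550 × 0.961 = 1490
45–59: 9600 × 0.943 = 9053
60–74: 3550 × 0.945 = 3355
Net migration: 0–14 + 90 → 1333
→ [1333, 7266, 1490, 9053, 3355]
Period 2:
Births: 7266 × 0.065 = 472, 1490 × 0.119 = 177 — total 649
15–29: 1333 × 0.956 = 1274
30–44: 7266 × 0.961 = 6983
45–59: 1490 × 0.943 = 1405
60–74: 9053 × 0.945 = 8555
Net migration: 0–14 + 90 → 739
→ [739, 1274, 6983, 1405, 8555]
Period 3:
Births: 1274 × 0.065 = 83, 6983 × 0.119 = 831 — total 914
15–29: 739 × 0.956 = 706
30–44: 1274 × 0.961 = 1224
45–59: 6983 × 0.943 = 6585
60–74: 1405 × 0.945 = 1328
Net migration: 0–14 + 90 → 1004
→ [1004, 706, 1224, 6585, 1328]
Period 4:
Births: 706 × 0.065 = 46, 1224 × 0.119 = 146 — total 192
15–29: 1004 × 0.956 = 960
30–44: 706 × 0.961 = 678
45–59: 1224 × 0.943 = 1154
60–74: 6585 × 0.945 = 6223
Net migration: 0–14 + 90 → 282
→ [282, 960, 678, 1154, 6223]
Total after period 4: 282 + 960 + 678 + 1154 + 6223 = 9297

9297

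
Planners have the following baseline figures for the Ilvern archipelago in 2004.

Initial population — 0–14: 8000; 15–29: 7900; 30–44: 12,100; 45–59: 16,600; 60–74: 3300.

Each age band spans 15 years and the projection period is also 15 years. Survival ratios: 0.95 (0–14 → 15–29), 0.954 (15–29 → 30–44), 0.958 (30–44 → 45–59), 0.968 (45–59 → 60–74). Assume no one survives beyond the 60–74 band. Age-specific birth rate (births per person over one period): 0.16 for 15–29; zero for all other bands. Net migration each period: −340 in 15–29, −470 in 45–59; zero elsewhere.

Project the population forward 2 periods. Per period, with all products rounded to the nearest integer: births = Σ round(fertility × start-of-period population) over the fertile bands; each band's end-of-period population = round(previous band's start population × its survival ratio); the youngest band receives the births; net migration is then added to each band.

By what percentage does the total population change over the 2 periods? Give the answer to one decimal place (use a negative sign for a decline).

-44.7

Numbering the groups 1..5 from youngest to oldest:
After projecting period 1:
Births: 7900 * 0.16 = 1264
Group 2: 8000 * 0.95 = 7600
Group 3: 7900 * 0.954 = 7537
Group 4: 12100 * 0.958 = 11592
Group 5: 16600 * 0.968 = 16069
Net migration: Group 2 − 340 → 7260; Group 4 − 470 → 11122
Population now: 0–14=1264, 15–29=7260, 30–44=7537, 45–59=11122, 60–74=16069
After projecting period 2:
Births: 7260 * 0.16 = 1162
Group 2: 1264 * 0.95 = 1201
Group 3: 7260 * 0.954 = 6926
Group 4: 7537 * 0.958 = 7220
Group 5: 11122 * 0.968 = 10766
Net migration: Group 2 − 340 → 861; Group 4 − 470 → 6750
Population now: 0–14=1162, 15–29=861, 30–44=6926, 45–59=6750, 60–74=10766
Total: 47900 → 26465; change = -21435; percentage change = -44.7%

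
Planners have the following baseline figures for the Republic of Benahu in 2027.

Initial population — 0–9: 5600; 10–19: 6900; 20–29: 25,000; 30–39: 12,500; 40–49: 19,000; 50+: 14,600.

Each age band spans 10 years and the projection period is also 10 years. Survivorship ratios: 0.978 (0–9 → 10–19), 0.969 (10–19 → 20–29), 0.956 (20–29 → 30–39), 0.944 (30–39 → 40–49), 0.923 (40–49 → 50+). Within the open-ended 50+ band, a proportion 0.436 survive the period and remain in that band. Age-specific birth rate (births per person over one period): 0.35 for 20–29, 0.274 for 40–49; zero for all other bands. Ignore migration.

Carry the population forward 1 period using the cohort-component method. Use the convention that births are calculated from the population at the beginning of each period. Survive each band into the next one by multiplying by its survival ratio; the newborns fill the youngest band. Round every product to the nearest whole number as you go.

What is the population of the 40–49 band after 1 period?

11800

(Bands numbered youngest = 1 to oldest = 6.)
[period 1]
Births: 25000 * 0.35 = 8750  |  19000 * 0.274 = 5206 → total 13956
Band 2: 5600 * 0.978 = 5477
Band 3: 6900 * 0.969 = 6686
Band 4: 25000 * 0.956 = 23900
Band 5: 12500 * 0.944 = 11800
Band 6: 19000 * 0.923 + 14600 * 0.436 = 17537 + 6366 = 23903
Giving 13956 / 5477 / 6686 / 23900 / 11800 / 23903.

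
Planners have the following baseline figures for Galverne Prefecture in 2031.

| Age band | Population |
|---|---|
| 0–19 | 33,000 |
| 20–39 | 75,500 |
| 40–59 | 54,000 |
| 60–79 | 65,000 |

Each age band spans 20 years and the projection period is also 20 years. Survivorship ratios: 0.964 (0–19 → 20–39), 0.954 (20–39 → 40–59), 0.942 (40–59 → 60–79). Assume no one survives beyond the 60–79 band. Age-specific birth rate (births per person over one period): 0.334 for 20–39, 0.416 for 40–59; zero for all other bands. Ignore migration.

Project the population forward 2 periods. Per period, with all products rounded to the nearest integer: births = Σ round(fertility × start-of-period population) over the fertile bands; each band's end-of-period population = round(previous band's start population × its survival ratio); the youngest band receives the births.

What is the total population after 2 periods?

Period 1.
Births: 75500 × 0.334 = 25217 ; 54000 × 0.416 = 22464 ⇒ total 47681
20–39: 33000 × 0.964 = 31812
40–59: 75500 × 0.954 = 72027
60–79: 54000 × 0.942 = 50868
→ [47681, 31812, 72027, 50868]
Period 2.
Births: 31812 × 0.334 = 10625 ; 72027 × 0.416 = 29963 ⇒ total 40588
20–39: 47681 × 0.964 = 45964
40–59: 31812 × 0.954 = 30349
60–79: 72027 × 0.942 = 67849
→ [40588, 45964, 30349, 67849]
Total after period 2: 40588 + 45964 + 30349 + 67849 = 184750

184750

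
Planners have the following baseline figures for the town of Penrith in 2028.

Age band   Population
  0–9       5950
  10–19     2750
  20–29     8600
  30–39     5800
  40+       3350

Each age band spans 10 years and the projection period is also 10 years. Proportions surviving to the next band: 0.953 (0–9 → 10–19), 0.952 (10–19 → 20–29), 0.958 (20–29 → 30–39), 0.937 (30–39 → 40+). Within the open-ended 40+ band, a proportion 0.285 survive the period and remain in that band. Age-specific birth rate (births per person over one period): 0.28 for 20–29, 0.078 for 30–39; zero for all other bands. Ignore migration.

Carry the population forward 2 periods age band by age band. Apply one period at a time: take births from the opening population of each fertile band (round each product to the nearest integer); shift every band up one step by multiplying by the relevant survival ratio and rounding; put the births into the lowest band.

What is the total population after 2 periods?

Let group 1 be 0–9 through group 5 = 40+.
Period 1.
Births: 8600 × 0.28 = 2408 ; 5800 × 0.078 = 452 ⇒ total 2860
Group 2: 5950 × 0.953 = 5670
Group 3: 2750 × 0.952 = 2618
Group 4: 8600 × 0.958 = 8239
Group 5: 5800 × 0.937 + 3350 × 0.285 = 5435 + 955 = 6390
→ [2860, 5670, 2618, 8239, 6390]
Period 2.
Births: 2618 × 0.28 = 733 ; 8239 × 0.078 = 643 ⇒ total 1376
Group 2: 2860 × 0.953 = 2726
Group 3: 5670 × 0.952 = 5398
Group 4: 2618 × 0.958 = 2508
Group 5: 8239 × 0.937 + 6390 × 0.285 = 7720 + 1821 = 9541
→ [1376, 2726, 5398, 2508, 9541]
Total after period 2: 1376 + 2726 + 5398 + 2508 + 9541 = 21549

21549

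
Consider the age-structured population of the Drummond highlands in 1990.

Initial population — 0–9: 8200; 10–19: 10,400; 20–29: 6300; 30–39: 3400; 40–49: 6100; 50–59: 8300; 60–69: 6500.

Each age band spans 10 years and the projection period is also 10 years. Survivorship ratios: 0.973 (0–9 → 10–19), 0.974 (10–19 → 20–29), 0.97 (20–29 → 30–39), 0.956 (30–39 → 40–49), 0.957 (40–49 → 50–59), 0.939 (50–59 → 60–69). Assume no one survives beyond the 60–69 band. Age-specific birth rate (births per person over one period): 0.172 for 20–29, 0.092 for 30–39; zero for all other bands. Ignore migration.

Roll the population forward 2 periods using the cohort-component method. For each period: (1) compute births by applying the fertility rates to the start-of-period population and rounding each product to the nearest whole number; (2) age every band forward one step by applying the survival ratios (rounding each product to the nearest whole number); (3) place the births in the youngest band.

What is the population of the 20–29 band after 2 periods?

7772

(Groups numbered youngest = 1 to oldest = 7.)
[period 1]
Births: 6300 * 0.172 = 1084 ; 3400 * 0.092 = 313 ⇒ total 1397
Group 2: 8200 * 0.973 = 7979
Group 3: 10400 * 0.974 = 10130
Group 4: 6300 * 0.97 = 6111
Group 5: 3400 * 0.956 = 3250
Group 6: 6100 * 0.957 = 5838
Group 7: 8300 * 0.939 = 7794
Giving 1397 / 7979 / 10130 / 6111 / 3250 / 5838 / 7794.
[period 2]
Births: 10130 * 0.172 = 1742 ; 6111 * 0.092 = 562 ⇒ total 2304
Group 2: 1397 * 0.973 = 1359
Group 3: 7979 * 0.974 = 7772
Group 4: 10130 * 0.97 = 9826
Group 5: 6111 * 0.956 = 5842
Group 6: 3250 * 0.957 = 3110
Group 7: 5838 * 0.939 = 5482
Giving 2304 / 1359 / 7772 / 9826 / 5842 / 3110 / 5482.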